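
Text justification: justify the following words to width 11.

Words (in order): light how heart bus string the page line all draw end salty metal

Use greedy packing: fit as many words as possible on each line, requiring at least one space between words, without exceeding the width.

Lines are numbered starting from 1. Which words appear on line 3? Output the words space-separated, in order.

Line 1: ['light', 'how'] (min_width=9, slack=2)
Line 2: ['heart', 'bus'] (min_width=9, slack=2)
Line 3: ['string', 'the'] (min_width=10, slack=1)
Line 4: ['page', 'line'] (min_width=9, slack=2)
Line 5: ['all', 'draw'] (min_width=8, slack=3)
Line 6: ['end', 'salty'] (min_width=9, slack=2)
Line 7: ['metal'] (min_width=5, slack=6)

Answer: string the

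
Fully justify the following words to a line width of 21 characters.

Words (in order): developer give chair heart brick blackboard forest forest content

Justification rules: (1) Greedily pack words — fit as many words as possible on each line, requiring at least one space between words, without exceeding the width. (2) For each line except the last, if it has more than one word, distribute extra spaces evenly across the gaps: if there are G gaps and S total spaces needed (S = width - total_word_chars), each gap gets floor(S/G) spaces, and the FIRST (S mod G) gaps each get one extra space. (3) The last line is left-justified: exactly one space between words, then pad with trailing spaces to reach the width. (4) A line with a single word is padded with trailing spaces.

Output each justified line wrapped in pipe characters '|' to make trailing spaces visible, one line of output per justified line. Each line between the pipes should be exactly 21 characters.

Answer: |developer  give chair|
|heart           brick|
|blackboard     forest|
|forest content       |

Derivation:
Line 1: ['developer', 'give', 'chair'] (min_width=20, slack=1)
Line 2: ['heart', 'brick'] (min_width=11, slack=10)
Line 3: ['blackboard', 'forest'] (min_width=17, slack=4)
Line 4: ['forest', 'content'] (min_width=14, slack=7)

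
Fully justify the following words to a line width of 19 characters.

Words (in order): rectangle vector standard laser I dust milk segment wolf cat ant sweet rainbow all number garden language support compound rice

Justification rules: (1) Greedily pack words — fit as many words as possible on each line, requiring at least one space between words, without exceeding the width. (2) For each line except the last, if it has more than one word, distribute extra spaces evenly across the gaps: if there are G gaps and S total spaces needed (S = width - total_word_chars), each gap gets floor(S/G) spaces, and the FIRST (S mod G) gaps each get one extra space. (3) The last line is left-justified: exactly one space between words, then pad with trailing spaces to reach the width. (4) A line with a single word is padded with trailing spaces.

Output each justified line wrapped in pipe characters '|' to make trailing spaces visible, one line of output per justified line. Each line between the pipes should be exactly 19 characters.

Line 1: ['rectangle', 'vector'] (min_width=16, slack=3)
Line 2: ['standard', 'laser', 'I'] (min_width=16, slack=3)
Line 3: ['dust', 'milk', 'segment'] (min_width=17, slack=2)
Line 4: ['wolf', 'cat', 'ant', 'sweet'] (min_width=18, slack=1)
Line 5: ['rainbow', 'all', 'number'] (min_width=18, slack=1)
Line 6: ['garden', 'language'] (min_width=15, slack=4)
Line 7: ['support', 'compound'] (min_width=16, slack=3)
Line 8: ['rice'] (min_width=4, slack=15)

Answer: |rectangle    vector|
|standard   laser  I|
|dust  milk  segment|
|wolf  cat ant sweet|
|rainbow  all number|
|garden     language|
|support    compound|
|rice               |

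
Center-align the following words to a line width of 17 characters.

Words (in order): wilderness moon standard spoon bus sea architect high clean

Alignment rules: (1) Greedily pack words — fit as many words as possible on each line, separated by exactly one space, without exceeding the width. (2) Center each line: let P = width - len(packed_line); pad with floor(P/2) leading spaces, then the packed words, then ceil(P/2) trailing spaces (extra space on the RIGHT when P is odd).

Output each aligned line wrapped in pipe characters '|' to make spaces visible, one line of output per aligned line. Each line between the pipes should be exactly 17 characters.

Answer: | wilderness moon |
| standard spoon  |
|bus sea architect|
|   high clean    |

Derivation:
Line 1: ['wilderness', 'moon'] (min_width=15, slack=2)
Line 2: ['standard', 'spoon'] (min_width=14, slack=3)
Line 3: ['bus', 'sea', 'architect'] (min_width=17, slack=0)
Line 4: ['high', 'clean'] (min_width=10, slack=7)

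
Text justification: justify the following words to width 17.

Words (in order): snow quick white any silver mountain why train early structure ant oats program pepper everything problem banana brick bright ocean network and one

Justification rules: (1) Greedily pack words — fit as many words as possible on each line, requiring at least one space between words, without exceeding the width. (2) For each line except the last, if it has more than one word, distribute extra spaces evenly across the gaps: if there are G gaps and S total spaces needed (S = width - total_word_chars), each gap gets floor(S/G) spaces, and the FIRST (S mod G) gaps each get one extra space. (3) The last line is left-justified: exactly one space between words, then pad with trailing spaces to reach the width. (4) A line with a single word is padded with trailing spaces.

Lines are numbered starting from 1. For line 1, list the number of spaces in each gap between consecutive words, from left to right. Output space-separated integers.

Line 1: ['snow', 'quick', 'white'] (min_width=16, slack=1)
Line 2: ['any', 'silver'] (min_width=10, slack=7)
Line 3: ['mountain', 'why'] (min_width=12, slack=5)
Line 4: ['train', 'early'] (min_width=11, slack=6)
Line 5: ['structure', 'ant'] (min_width=13, slack=4)
Line 6: ['oats', 'program'] (min_width=12, slack=5)
Line 7: ['pepper', 'everything'] (min_width=17, slack=0)
Line 8: ['problem', 'banana'] (min_width=14, slack=3)
Line 9: ['brick', 'bright'] (min_width=12, slack=5)
Line 10: ['ocean', 'network', 'and'] (min_width=17, slack=0)
Line 11: ['one'] (min_width=3, slack=14)

Answer: 2 1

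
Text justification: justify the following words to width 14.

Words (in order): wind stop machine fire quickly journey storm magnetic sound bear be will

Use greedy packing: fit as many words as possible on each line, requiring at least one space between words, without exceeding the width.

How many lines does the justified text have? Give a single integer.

Answer: 6

Derivation:
Line 1: ['wind', 'stop'] (min_width=9, slack=5)
Line 2: ['machine', 'fire'] (min_width=12, slack=2)
Line 3: ['quickly'] (min_width=7, slack=7)
Line 4: ['journey', 'storm'] (min_width=13, slack=1)
Line 5: ['magnetic', 'sound'] (min_width=14, slack=0)
Line 6: ['bear', 'be', 'will'] (min_width=12, slack=2)
Total lines: 6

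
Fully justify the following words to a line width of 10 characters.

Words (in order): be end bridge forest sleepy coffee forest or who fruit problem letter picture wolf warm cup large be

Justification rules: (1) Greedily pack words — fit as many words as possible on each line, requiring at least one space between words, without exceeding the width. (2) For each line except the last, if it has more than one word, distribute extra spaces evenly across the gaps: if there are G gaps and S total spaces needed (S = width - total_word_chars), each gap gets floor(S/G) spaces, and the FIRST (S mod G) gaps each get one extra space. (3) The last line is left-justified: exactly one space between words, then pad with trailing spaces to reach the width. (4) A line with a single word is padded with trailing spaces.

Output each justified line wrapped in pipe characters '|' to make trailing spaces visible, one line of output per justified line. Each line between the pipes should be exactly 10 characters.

Line 1: ['be', 'end'] (min_width=6, slack=4)
Line 2: ['bridge'] (min_width=6, slack=4)
Line 3: ['forest'] (min_width=6, slack=4)
Line 4: ['sleepy'] (min_width=6, slack=4)
Line 5: ['coffee'] (min_width=6, slack=4)
Line 6: ['forest', 'or'] (min_width=9, slack=1)
Line 7: ['who', 'fruit'] (min_width=9, slack=1)
Line 8: ['problem'] (min_width=7, slack=3)
Line 9: ['letter'] (min_width=6, slack=4)
Line 10: ['picture'] (min_width=7, slack=3)
Line 11: ['wolf', 'warm'] (min_width=9, slack=1)
Line 12: ['cup', 'large'] (min_width=9, slack=1)
Line 13: ['be'] (min_width=2, slack=8)

Answer: |be     end|
|bridge    |
|forest    |
|sleepy    |
|coffee    |
|forest  or|
|who  fruit|
|problem   |
|letter    |
|picture   |
|wolf  warm|
|cup  large|
|be        |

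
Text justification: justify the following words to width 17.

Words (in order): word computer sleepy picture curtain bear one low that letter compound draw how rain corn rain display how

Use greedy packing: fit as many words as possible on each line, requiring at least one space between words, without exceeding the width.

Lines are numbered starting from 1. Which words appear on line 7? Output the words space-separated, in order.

Line 1: ['word', 'computer'] (min_width=13, slack=4)
Line 2: ['sleepy', 'picture'] (min_width=14, slack=3)
Line 3: ['curtain', 'bear', 'one'] (min_width=16, slack=1)
Line 4: ['low', 'that', 'letter'] (min_width=15, slack=2)
Line 5: ['compound', 'draw', 'how'] (min_width=17, slack=0)
Line 6: ['rain', 'corn', 'rain'] (min_width=14, slack=3)
Line 7: ['display', 'how'] (min_width=11, slack=6)

Answer: display how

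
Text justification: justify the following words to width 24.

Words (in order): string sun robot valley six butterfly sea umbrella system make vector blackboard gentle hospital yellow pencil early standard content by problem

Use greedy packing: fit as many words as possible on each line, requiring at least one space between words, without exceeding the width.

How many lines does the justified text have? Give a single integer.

Line 1: ['string', 'sun', 'robot', 'valley'] (min_width=23, slack=1)
Line 2: ['six', 'butterfly', 'sea'] (min_width=17, slack=7)
Line 3: ['umbrella', 'system', 'make'] (min_width=20, slack=4)
Line 4: ['vector', 'blackboard', 'gentle'] (min_width=24, slack=0)
Line 5: ['hospital', 'yellow', 'pencil'] (min_width=22, slack=2)
Line 6: ['early', 'standard', 'content'] (min_width=22, slack=2)
Line 7: ['by', 'problem'] (min_width=10, slack=14)
Total lines: 7

Answer: 7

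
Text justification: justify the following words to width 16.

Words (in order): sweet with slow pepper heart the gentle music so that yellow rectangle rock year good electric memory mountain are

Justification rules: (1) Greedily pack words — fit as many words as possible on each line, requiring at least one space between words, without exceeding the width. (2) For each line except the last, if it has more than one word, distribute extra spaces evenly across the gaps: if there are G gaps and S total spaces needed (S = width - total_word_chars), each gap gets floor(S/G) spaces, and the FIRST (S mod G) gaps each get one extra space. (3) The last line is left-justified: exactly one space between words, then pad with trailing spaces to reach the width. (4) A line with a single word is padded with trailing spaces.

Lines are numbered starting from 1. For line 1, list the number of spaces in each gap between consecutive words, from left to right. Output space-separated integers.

Line 1: ['sweet', 'with', 'slow'] (min_width=15, slack=1)
Line 2: ['pepper', 'heart', 'the'] (min_width=16, slack=0)
Line 3: ['gentle', 'music', 'so'] (min_width=15, slack=1)
Line 4: ['that', 'yellow'] (min_width=11, slack=5)
Line 5: ['rectangle', 'rock'] (min_width=14, slack=2)
Line 6: ['year', 'good'] (min_width=9, slack=7)
Line 7: ['electric', 'memory'] (min_width=15, slack=1)
Line 8: ['mountain', 'are'] (min_width=12, slack=4)

Answer: 2 1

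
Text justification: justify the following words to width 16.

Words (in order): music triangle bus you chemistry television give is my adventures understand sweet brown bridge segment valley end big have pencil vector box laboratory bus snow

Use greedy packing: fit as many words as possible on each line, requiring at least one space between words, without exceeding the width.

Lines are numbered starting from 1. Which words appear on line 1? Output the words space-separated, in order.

Line 1: ['music', 'triangle'] (min_width=14, slack=2)
Line 2: ['bus', 'you'] (min_width=7, slack=9)
Line 3: ['chemistry'] (min_width=9, slack=7)
Line 4: ['television', 'give'] (min_width=15, slack=1)
Line 5: ['is', 'my', 'adventures'] (min_width=16, slack=0)
Line 6: ['understand', 'sweet'] (min_width=16, slack=0)
Line 7: ['brown', 'bridge'] (min_width=12, slack=4)
Line 8: ['segment', 'valley'] (min_width=14, slack=2)
Line 9: ['end', 'big', 'have'] (min_width=12, slack=4)
Line 10: ['pencil', 'vector'] (min_width=13, slack=3)
Line 11: ['box', 'laboratory'] (min_width=14, slack=2)
Line 12: ['bus', 'snow'] (min_width=8, slack=8)

Answer: music triangle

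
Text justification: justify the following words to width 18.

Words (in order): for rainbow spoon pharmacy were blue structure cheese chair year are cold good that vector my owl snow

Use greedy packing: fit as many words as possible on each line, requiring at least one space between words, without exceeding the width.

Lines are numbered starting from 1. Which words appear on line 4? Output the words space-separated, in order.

Answer: chair year are

Derivation:
Line 1: ['for', 'rainbow', 'spoon'] (min_width=17, slack=1)
Line 2: ['pharmacy', 'were', 'blue'] (min_width=18, slack=0)
Line 3: ['structure', 'cheese'] (min_width=16, slack=2)
Line 4: ['chair', 'year', 'are'] (min_width=14, slack=4)
Line 5: ['cold', 'good', 'that'] (min_width=14, slack=4)
Line 6: ['vector', 'my', 'owl', 'snow'] (min_width=18, slack=0)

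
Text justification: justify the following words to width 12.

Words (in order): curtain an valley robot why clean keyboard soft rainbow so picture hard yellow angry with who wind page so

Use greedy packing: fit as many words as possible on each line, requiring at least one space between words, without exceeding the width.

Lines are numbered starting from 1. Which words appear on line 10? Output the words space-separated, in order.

Answer: page so

Derivation:
Line 1: ['curtain', 'an'] (min_width=10, slack=2)
Line 2: ['valley', 'robot'] (min_width=12, slack=0)
Line 3: ['why', 'clean'] (min_width=9, slack=3)
Line 4: ['keyboard'] (min_width=8, slack=4)
Line 5: ['soft', 'rainbow'] (min_width=12, slack=0)
Line 6: ['so', 'picture'] (min_width=10, slack=2)
Line 7: ['hard', 'yellow'] (min_width=11, slack=1)
Line 8: ['angry', 'with'] (min_width=10, slack=2)
Line 9: ['who', 'wind'] (min_width=8, slack=4)
Line 10: ['page', 'so'] (min_width=7, slack=5)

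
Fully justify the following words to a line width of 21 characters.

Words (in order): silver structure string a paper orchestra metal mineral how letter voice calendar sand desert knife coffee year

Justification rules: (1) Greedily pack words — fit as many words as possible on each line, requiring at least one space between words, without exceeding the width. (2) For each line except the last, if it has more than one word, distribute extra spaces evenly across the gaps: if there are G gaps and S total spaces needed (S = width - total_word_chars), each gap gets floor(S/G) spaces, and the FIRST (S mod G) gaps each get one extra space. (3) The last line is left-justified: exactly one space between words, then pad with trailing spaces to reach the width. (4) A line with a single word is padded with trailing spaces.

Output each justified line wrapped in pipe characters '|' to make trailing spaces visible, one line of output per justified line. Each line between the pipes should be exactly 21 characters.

Line 1: ['silver', 'structure'] (min_width=16, slack=5)
Line 2: ['string', 'a', 'paper'] (min_width=14, slack=7)
Line 3: ['orchestra', 'metal'] (min_width=15, slack=6)
Line 4: ['mineral', 'how', 'letter'] (min_width=18, slack=3)
Line 5: ['voice', 'calendar', 'sand'] (min_width=19, slack=2)
Line 6: ['desert', 'knife', 'coffee'] (min_width=19, slack=2)
Line 7: ['year'] (min_width=4, slack=17)

Answer: |silver      structure|
|string     a    paper|
|orchestra       metal|
|mineral   how  letter|
|voice  calendar  sand|
|desert  knife  coffee|
|year                 |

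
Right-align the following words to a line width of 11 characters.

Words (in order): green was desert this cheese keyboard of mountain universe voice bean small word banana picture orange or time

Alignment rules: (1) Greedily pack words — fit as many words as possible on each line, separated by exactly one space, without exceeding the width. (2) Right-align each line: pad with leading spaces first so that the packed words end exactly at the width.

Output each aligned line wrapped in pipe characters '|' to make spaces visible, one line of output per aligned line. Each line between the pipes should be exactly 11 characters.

Line 1: ['green', 'was'] (min_width=9, slack=2)
Line 2: ['desert', 'this'] (min_width=11, slack=0)
Line 3: ['cheese'] (min_width=6, slack=5)
Line 4: ['keyboard', 'of'] (min_width=11, slack=0)
Line 5: ['mountain'] (min_width=8, slack=3)
Line 6: ['universe'] (min_width=8, slack=3)
Line 7: ['voice', 'bean'] (min_width=10, slack=1)
Line 8: ['small', 'word'] (min_width=10, slack=1)
Line 9: ['banana'] (min_width=6, slack=5)
Line 10: ['picture'] (min_width=7, slack=4)
Line 11: ['orange', 'or'] (min_width=9, slack=2)
Line 12: ['time'] (min_width=4, slack=7)

Answer: |  green was|
|desert this|
|     cheese|
|keyboard of|
|   mountain|
|   universe|
| voice bean|
| small word|
|     banana|
|    picture|
|  orange or|
|       time|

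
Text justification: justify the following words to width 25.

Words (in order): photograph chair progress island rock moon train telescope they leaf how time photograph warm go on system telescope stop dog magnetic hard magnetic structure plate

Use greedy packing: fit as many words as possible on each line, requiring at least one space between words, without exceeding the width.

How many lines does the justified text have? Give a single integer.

Answer: 7

Derivation:
Line 1: ['photograph', 'chair', 'progress'] (min_width=25, slack=0)
Line 2: ['island', 'rock', 'moon', 'train'] (min_width=22, slack=3)
Line 3: ['telescope', 'they', 'leaf', 'how'] (min_width=23, slack=2)
Line 4: ['time', 'photograph', 'warm', 'go'] (min_width=23, slack=2)
Line 5: ['on', 'system', 'telescope', 'stop'] (min_width=24, slack=1)
Line 6: ['dog', 'magnetic', 'hard'] (min_width=17, slack=8)
Line 7: ['magnetic', 'structure', 'plate'] (min_width=24, slack=1)
Total lines: 7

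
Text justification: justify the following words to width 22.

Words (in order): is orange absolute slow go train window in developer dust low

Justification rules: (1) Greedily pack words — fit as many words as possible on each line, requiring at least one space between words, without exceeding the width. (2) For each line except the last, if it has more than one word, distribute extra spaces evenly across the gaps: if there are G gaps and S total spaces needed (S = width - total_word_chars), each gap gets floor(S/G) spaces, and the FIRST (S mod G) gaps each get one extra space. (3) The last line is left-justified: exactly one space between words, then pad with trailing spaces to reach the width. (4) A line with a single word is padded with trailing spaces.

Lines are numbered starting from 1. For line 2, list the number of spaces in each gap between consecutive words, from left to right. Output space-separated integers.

Line 1: ['is', 'orange', 'absolute'] (min_width=18, slack=4)
Line 2: ['slow', 'go', 'train', 'window'] (min_width=20, slack=2)
Line 3: ['in', 'developer', 'dust', 'low'] (min_width=21, slack=1)

Answer: 2 2 1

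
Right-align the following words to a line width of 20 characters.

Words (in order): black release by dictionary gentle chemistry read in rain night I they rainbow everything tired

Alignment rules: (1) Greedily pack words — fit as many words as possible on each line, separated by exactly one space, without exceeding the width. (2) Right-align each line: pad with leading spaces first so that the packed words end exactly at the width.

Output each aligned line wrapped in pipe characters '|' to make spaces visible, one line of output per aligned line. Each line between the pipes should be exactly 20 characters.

Answer: |    black release by|
|   dictionary gentle|
|   chemistry read in|
|   rain night I they|
|  rainbow everything|
|               tired|

Derivation:
Line 1: ['black', 'release', 'by'] (min_width=16, slack=4)
Line 2: ['dictionary', 'gentle'] (min_width=17, slack=3)
Line 3: ['chemistry', 'read', 'in'] (min_width=17, slack=3)
Line 4: ['rain', 'night', 'I', 'they'] (min_width=17, slack=3)
Line 5: ['rainbow', 'everything'] (min_width=18, slack=2)
Line 6: ['tired'] (min_width=5, slack=15)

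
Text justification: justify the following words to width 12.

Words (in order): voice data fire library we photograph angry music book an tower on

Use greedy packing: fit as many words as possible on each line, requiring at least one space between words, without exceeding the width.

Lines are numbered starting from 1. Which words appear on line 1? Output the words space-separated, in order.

Answer: voice data

Derivation:
Line 1: ['voice', 'data'] (min_width=10, slack=2)
Line 2: ['fire', 'library'] (min_width=12, slack=0)
Line 3: ['we'] (min_width=2, slack=10)
Line 4: ['photograph'] (min_width=10, slack=2)
Line 5: ['angry', 'music'] (min_width=11, slack=1)
Line 6: ['book', 'an'] (min_width=7, slack=5)
Line 7: ['tower', 'on'] (min_width=8, slack=4)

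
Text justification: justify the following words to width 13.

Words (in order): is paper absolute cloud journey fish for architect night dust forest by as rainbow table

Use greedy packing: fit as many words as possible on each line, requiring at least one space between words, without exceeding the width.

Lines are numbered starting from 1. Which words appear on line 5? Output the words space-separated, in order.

Line 1: ['is', 'paper'] (min_width=8, slack=5)
Line 2: ['absolute'] (min_width=8, slack=5)
Line 3: ['cloud', 'journey'] (min_width=13, slack=0)
Line 4: ['fish', 'for'] (min_width=8, slack=5)
Line 5: ['architect'] (min_width=9, slack=4)
Line 6: ['night', 'dust'] (min_width=10, slack=3)
Line 7: ['forest', 'by', 'as'] (min_width=12, slack=1)
Line 8: ['rainbow', 'table'] (min_width=13, slack=0)

Answer: architect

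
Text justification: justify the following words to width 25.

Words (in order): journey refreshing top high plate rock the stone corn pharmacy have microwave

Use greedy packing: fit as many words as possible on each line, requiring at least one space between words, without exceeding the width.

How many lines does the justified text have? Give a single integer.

Line 1: ['journey', 'refreshing', 'top'] (min_width=22, slack=3)
Line 2: ['high', 'plate', 'rock', 'the', 'stone'] (min_width=25, slack=0)
Line 3: ['corn', 'pharmacy', 'have'] (min_width=18, slack=7)
Line 4: ['microwave'] (min_width=9, slack=16)
Total lines: 4

Answer: 4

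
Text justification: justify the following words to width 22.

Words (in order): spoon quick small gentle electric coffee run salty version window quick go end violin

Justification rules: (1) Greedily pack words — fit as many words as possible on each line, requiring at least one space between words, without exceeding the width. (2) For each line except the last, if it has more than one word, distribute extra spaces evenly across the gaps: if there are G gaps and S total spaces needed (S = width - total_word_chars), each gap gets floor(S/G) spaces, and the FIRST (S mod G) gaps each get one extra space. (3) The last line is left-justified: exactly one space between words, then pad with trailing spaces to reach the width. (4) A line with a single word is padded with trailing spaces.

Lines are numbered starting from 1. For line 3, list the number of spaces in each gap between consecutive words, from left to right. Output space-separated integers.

Line 1: ['spoon', 'quick', 'small'] (min_width=17, slack=5)
Line 2: ['gentle', 'electric', 'coffee'] (min_width=22, slack=0)
Line 3: ['run', 'salty', 'version'] (min_width=17, slack=5)
Line 4: ['window', 'quick', 'go', 'end'] (min_width=19, slack=3)
Line 5: ['violin'] (min_width=6, slack=16)

Answer: 4 3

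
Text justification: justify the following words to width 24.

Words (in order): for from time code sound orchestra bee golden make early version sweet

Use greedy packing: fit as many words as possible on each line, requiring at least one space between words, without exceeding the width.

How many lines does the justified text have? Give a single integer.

Line 1: ['for', 'from', 'time', 'code', 'sound'] (min_width=24, slack=0)
Line 2: ['orchestra', 'bee', 'golden'] (min_width=20, slack=4)
Line 3: ['make', 'early', 'version', 'sweet'] (min_width=24, slack=0)
Total lines: 3

Answer: 3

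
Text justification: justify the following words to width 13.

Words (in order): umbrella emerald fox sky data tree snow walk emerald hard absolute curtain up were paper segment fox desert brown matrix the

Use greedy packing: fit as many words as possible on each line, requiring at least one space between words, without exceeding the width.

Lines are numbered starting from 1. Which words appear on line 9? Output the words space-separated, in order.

Answer: segment fox

Derivation:
Line 1: ['umbrella'] (min_width=8, slack=5)
Line 2: ['emerald', 'fox'] (min_width=11, slack=2)
Line 3: ['sky', 'data', 'tree'] (min_width=13, slack=0)
Line 4: ['snow', 'walk'] (min_width=9, slack=4)
Line 5: ['emerald', 'hard'] (min_width=12, slack=1)
Line 6: ['absolute'] (min_width=8, slack=5)
Line 7: ['curtain', 'up'] (min_width=10, slack=3)
Line 8: ['were', 'paper'] (min_width=10, slack=3)
Line 9: ['segment', 'fox'] (min_width=11, slack=2)
Line 10: ['desert', 'brown'] (min_width=12, slack=1)
Line 11: ['matrix', 'the'] (min_width=10, slack=3)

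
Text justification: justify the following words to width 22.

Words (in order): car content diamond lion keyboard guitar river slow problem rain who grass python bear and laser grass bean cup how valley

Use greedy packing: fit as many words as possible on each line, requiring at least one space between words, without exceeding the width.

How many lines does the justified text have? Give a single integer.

Line 1: ['car', 'content', 'diamond'] (min_width=19, slack=3)
Line 2: ['lion', 'keyboard', 'guitar'] (min_width=20, slack=2)
Line 3: ['river', 'slow', 'problem'] (min_width=18, slack=4)
Line 4: ['rain', 'who', 'grass', 'python'] (min_width=21, slack=1)
Line 5: ['bear', 'and', 'laser', 'grass'] (min_width=20, slack=2)
Line 6: ['bean', 'cup', 'how', 'valley'] (min_width=19, slack=3)
Total lines: 6

Answer: 6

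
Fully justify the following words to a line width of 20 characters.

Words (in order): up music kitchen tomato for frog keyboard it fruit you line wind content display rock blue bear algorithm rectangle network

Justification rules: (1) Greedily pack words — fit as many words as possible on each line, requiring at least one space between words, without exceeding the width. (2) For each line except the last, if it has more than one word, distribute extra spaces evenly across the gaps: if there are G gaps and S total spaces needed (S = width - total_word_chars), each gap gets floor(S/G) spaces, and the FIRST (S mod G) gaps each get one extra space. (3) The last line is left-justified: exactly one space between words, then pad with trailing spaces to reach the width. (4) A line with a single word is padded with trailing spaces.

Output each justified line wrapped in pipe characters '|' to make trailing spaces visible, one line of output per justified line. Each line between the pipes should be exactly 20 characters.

Answer: |up   music   kitchen|
|tomato    for   frog|
|keyboard   it  fruit|
|you     line    wind|
|content display rock|
|blue  bear algorithm|
|rectangle network   |

Derivation:
Line 1: ['up', 'music', 'kitchen'] (min_width=16, slack=4)
Line 2: ['tomato', 'for', 'frog'] (min_width=15, slack=5)
Line 3: ['keyboard', 'it', 'fruit'] (min_width=17, slack=3)
Line 4: ['you', 'line', 'wind'] (min_width=13, slack=7)
Line 5: ['content', 'display', 'rock'] (min_width=20, slack=0)
Line 6: ['blue', 'bear', 'algorithm'] (min_width=19, slack=1)
Line 7: ['rectangle', 'network'] (min_width=17, slack=3)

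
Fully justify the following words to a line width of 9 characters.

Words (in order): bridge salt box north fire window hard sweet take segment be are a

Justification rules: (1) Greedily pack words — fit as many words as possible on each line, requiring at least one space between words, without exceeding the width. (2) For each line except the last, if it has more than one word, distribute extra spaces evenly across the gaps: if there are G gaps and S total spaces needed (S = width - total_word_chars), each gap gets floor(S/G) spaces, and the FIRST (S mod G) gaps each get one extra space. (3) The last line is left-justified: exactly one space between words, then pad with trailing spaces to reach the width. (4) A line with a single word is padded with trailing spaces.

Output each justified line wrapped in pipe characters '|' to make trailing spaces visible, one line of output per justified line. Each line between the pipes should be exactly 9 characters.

Answer: |bridge   |
|salt  box|
|north    |
|fire     |
|window   |
|hard     |
|sweet    |
|take     |
|segment  |
|be are a |

Derivation:
Line 1: ['bridge'] (min_width=6, slack=3)
Line 2: ['salt', 'box'] (min_width=8, slack=1)
Line 3: ['north'] (min_width=5, slack=4)
Line 4: ['fire'] (min_width=4, slack=5)
Line 5: ['window'] (min_width=6, slack=3)
Line 6: ['hard'] (min_width=4, slack=5)
Line 7: ['sweet'] (min_width=5, slack=4)
Line 8: ['take'] (min_width=4, slack=5)
Line 9: ['segment'] (min_width=7, slack=2)
Line 10: ['be', 'are', 'a'] (min_width=8, slack=1)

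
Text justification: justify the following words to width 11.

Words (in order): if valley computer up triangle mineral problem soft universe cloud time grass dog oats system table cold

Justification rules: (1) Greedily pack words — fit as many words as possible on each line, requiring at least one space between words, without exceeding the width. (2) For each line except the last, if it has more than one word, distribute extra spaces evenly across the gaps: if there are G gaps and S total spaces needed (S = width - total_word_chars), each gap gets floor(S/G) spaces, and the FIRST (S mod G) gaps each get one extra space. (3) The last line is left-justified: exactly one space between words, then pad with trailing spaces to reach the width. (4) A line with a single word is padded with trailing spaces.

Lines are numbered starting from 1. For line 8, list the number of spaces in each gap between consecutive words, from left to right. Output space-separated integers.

Line 1: ['if', 'valley'] (min_width=9, slack=2)
Line 2: ['computer', 'up'] (min_width=11, slack=0)
Line 3: ['triangle'] (min_width=8, slack=3)
Line 4: ['mineral'] (min_width=7, slack=4)
Line 5: ['problem'] (min_width=7, slack=4)
Line 6: ['soft'] (min_width=4, slack=7)
Line 7: ['universe'] (min_width=8, slack=3)
Line 8: ['cloud', 'time'] (min_width=10, slack=1)
Line 9: ['grass', 'dog'] (min_width=9, slack=2)
Line 10: ['oats', 'system'] (min_width=11, slack=0)
Line 11: ['table', 'cold'] (min_width=10, slack=1)

Answer: 2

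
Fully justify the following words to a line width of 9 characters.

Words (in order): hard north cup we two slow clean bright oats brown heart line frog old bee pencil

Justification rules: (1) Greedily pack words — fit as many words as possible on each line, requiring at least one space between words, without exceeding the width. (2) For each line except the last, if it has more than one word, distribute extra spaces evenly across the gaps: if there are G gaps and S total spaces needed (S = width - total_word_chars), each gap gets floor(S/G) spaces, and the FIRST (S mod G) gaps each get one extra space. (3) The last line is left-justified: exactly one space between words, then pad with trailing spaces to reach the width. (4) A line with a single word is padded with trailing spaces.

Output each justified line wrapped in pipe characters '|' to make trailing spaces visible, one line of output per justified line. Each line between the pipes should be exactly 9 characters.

Line 1: ['hard'] (min_width=4, slack=5)
Line 2: ['north', 'cup'] (min_width=9, slack=0)
Line 3: ['we', 'two'] (min_width=6, slack=3)
Line 4: ['slow'] (min_width=4, slack=5)
Line 5: ['clean'] (min_width=5, slack=4)
Line 6: ['bright'] (min_width=6, slack=3)
Line 7: ['oats'] (min_width=4, slack=5)
Line 8: ['brown'] (min_width=5, slack=4)
Line 9: ['heart'] (min_width=5, slack=4)
Line 10: ['line', 'frog'] (min_width=9, slack=0)
Line 11: ['old', 'bee'] (min_width=7, slack=2)
Line 12: ['pencil'] (min_width=6, slack=3)

Answer: |hard     |
|north cup|
|we    two|
|slow     |
|clean    |
|bright   |
|oats     |
|brown    |
|heart    |
|line frog|
|old   bee|
|pencil   |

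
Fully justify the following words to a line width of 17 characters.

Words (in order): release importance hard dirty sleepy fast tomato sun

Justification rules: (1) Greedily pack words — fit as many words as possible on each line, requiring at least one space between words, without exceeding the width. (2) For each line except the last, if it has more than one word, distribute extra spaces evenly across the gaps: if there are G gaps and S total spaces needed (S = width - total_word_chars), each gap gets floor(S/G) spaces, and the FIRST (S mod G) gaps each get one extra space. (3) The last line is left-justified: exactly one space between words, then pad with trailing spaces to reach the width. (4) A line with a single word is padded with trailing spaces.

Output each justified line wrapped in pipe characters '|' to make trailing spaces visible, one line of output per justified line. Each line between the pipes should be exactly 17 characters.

Answer: |release          |
|importance   hard|
|dirty sleepy fast|
|tomato sun       |

Derivation:
Line 1: ['release'] (min_width=7, slack=10)
Line 2: ['importance', 'hard'] (min_width=15, slack=2)
Line 3: ['dirty', 'sleepy', 'fast'] (min_width=17, slack=0)
Line 4: ['tomato', 'sun'] (min_width=10, slack=7)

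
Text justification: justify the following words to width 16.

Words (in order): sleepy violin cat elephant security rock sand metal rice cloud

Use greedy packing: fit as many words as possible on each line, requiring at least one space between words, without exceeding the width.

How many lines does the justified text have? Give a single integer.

Line 1: ['sleepy', 'violin'] (min_width=13, slack=3)
Line 2: ['cat', 'elephant'] (min_width=12, slack=4)
Line 3: ['security', 'rock'] (min_width=13, slack=3)
Line 4: ['sand', 'metal', 'rice'] (min_width=15, slack=1)
Line 5: ['cloud'] (min_width=5, slack=11)
Total lines: 5

Answer: 5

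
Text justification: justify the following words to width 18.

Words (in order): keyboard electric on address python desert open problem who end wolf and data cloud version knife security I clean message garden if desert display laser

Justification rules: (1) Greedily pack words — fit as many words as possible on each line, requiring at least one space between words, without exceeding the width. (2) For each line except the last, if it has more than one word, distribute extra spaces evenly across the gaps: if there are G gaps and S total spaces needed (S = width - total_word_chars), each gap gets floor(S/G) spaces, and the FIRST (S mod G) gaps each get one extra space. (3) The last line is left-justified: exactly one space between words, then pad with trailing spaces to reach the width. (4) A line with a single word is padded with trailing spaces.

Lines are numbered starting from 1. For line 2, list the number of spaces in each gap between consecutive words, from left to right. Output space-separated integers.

Answer: 2 1

Derivation:
Line 1: ['keyboard', 'electric'] (min_width=17, slack=1)
Line 2: ['on', 'address', 'python'] (min_width=17, slack=1)
Line 3: ['desert', 'open'] (min_width=11, slack=7)
Line 4: ['problem', 'who', 'end'] (min_width=15, slack=3)
Line 5: ['wolf', 'and', 'data'] (min_width=13, slack=5)
Line 6: ['cloud', 'version'] (min_width=13, slack=5)
Line 7: ['knife', 'security', 'I'] (min_width=16, slack=2)
Line 8: ['clean', 'message'] (min_width=13, slack=5)
Line 9: ['garden', 'if', 'desert'] (min_width=16, slack=2)
Line 10: ['display', 'laser'] (min_width=13, slack=5)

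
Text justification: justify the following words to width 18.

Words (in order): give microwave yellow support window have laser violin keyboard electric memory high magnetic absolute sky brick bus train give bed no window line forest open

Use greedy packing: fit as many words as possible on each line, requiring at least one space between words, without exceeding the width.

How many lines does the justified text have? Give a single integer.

Line 1: ['give', 'microwave'] (min_width=14, slack=4)
Line 2: ['yellow', 'support'] (min_width=14, slack=4)
Line 3: ['window', 'have', 'laser'] (min_width=17, slack=1)
Line 4: ['violin', 'keyboard'] (min_width=15, slack=3)
Line 5: ['electric', 'memory'] (min_width=15, slack=3)
Line 6: ['high', 'magnetic'] (min_width=13, slack=5)
Line 7: ['absolute', 'sky', 'brick'] (min_width=18, slack=0)
Line 8: ['bus', 'train', 'give', 'bed'] (min_width=18, slack=0)
Line 9: ['no', 'window', 'line'] (min_width=14, slack=4)
Line 10: ['forest', 'open'] (min_width=11, slack=7)
Total lines: 10

Answer: 10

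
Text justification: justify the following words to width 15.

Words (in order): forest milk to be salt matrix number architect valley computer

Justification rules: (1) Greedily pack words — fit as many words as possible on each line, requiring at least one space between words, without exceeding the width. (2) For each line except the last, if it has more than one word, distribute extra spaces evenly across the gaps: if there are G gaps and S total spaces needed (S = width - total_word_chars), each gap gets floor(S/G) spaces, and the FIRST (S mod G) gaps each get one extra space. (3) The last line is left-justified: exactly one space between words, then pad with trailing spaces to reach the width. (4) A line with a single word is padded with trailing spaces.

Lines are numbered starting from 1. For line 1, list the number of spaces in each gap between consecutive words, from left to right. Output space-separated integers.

Line 1: ['forest', 'milk', 'to'] (min_width=14, slack=1)
Line 2: ['be', 'salt', 'matrix'] (min_width=14, slack=1)
Line 3: ['number'] (min_width=6, slack=9)
Line 4: ['architect'] (min_width=9, slack=6)
Line 5: ['valley', 'computer'] (min_width=15, slack=0)

Answer: 2 1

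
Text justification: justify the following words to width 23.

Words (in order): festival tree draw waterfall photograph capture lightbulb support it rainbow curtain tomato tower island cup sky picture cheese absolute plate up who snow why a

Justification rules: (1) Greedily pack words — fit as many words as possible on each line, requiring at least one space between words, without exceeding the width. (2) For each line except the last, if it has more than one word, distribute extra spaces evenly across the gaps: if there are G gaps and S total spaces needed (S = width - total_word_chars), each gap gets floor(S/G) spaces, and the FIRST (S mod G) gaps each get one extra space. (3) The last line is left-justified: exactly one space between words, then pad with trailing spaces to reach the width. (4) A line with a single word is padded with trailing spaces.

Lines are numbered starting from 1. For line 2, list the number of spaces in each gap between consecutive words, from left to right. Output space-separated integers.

Answer: 4

Derivation:
Line 1: ['festival', 'tree', 'draw'] (min_width=18, slack=5)
Line 2: ['waterfall', 'photograph'] (min_width=20, slack=3)
Line 3: ['capture', 'lightbulb'] (min_width=17, slack=6)
Line 4: ['support', 'it', 'rainbow'] (min_width=18, slack=5)
Line 5: ['curtain', 'tomato', 'tower'] (min_width=20, slack=3)
Line 6: ['island', 'cup', 'sky', 'picture'] (min_width=22, slack=1)
Line 7: ['cheese', 'absolute', 'plate'] (min_width=21, slack=2)
Line 8: ['up', 'who', 'snow', 'why', 'a'] (min_width=17, slack=6)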